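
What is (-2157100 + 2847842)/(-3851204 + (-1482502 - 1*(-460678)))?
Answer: -345371/2436514 ≈ -0.14175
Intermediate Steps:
(-2157100 + 2847842)/(-3851204 + (-1482502 - 1*(-460678))) = 690742/(-3851204 + (-1482502 + 460678)) = 690742/(-3851204 - 1021824) = 690742/(-4873028) = 690742*(-1/4873028) = -345371/2436514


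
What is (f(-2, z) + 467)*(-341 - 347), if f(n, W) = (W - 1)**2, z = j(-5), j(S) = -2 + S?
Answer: -365328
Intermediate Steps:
z = -7 (z = -2 - 5 = -7)
f(n, W) = (-1 + W)**2
(f(-2, z) + 467)*(-341 - 347) = ((-1 - 7)**2 + 467)*(-341 - 347) = ((-8)**2 + 467)*(-688) = (64 + 467)*(-688) = 531*(-688) = -365328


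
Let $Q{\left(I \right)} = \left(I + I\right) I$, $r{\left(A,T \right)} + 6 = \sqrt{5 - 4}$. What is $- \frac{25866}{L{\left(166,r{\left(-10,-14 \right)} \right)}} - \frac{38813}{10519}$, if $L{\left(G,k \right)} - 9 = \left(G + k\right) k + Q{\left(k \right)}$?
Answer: $\frac{121564978}{3923587} \approx 30.983$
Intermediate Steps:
$r{\left(A,T \right)} = -5$ ($r{\left(A,T \right)} = -6 + \sqrt{5 - 4} = -6 + \sqrt{1} = -6 + 1 = -5$)
$Q{\left(I \right)} = 2 I^{2}$ ($Q{\left(I \right)} = 2 I I = 2 I^{2}$)
$L{\left(G,k \right)} = 9 + 2 k^{2} + k \left(G + k\right)$ ($L{\left(G,k \right)} = 9 + \left(\left(G + k\right) k + 2 k^{2}\right) = 9 + \left(k \left(G + k\right) + 2 k^{2}\right) = 9 + \left(2 k^{2} + k \left(G + k\right)\right) = 9 + 2 k^{2} + k \left(G + k\right)$)
$- \frac{25866}{L{\left(166,r{\left(-10,-14 \right)} \right)}} - \frac{38813}{10519} = - \frac{25866}{9 + 3 \left(-5\right)^{2} + 166 \left(-5\right)} - \frac{38813}{10519} = - \frac{25866}{9 + 3 \cdot 25 - 830} - \frac{38813}{10519} = - \frac{25866}{9 + 75 - 830} - \frac{38813}{10519} = - \frac{25866}{-746} - \frac{38813}{10519} = \left(-25866\right) \left(- \frac{1}{746}\right) - \frac{38813}{10519} = \frac{12933}{373} - \frac{38813}{10519} = \frac{121564978}{3923587}$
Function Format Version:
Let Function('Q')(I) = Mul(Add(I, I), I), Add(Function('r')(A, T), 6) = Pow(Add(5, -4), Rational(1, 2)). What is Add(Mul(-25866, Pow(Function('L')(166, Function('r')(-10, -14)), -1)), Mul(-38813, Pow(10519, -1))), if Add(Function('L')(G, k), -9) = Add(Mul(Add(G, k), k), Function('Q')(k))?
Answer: Rational(121564978, 3923587) ≈ 30.983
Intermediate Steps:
Function('r')(A, T) = -5 (Function('r')(A, T) = Add(-6, Pow(Add(5, -4), Rational(1, 2))) = Add(-6, Pow(1, Rational(1, 2))) = Add(-6, 1) = -5)
Function('Q')(I) = Mul(2, Pow(I, 2)) (Function('Q')(I) = Mul(Mul(2, I), I) = Mul(2, Pow(I, 2)))
Function('L')(G, k) = Add(9, Mul(2, Pow(k, 2)), Mul(k, Add(G, k))) (Function('L')(G, k) = Add(9, Add(Mul(Add(G, k), k), Mul(2, Pow(k, 2)))) = Add(9, Add(Mul(k, Add(G, k)), Mul(2, Pow(k, 2)))) = Add(9, Add(Mul(2, Pow(k, 2)), Mul(k, Add(G, k)))) = Add(9, Mul(2, Pow(k, 2)), Mul(k, Add(G, k))))
Add(Mul(-25866, Pow(Function('L')(166, Function('r')(-10, -14)), -1)), Mul(-38813, Pow(10519, -1))) = Add(Mul(-25866, Pow(Add(9, Mul(3, Pow(-5, 2)), Mul(166, -5)), -1)), Mul(-38813, Pow(10519, -1))) = Add(Mul(-25866, Pow(Add(9, Mul(3, 25), -830), -1)), Mul(-38813, Rational(1, 10519))) = Add(Mul(-25866, Pow(Add(9, 75, -830), -1)), Rational(-38813, 10519)) = Add(Mul(-25866, Pow(-746, -1)), Rational(-38813, 10519)) = Add(Mul(-25866, Rational(-1, 746)), Rational(-38813, 10519)) = Add(Rational(12933, 373), Rational(-38813, 10519)) = Rational(121564978, 3923587)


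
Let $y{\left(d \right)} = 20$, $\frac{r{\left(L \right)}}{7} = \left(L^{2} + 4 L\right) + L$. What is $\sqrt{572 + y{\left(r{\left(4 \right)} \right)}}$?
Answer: $4 \sqrt{37} \approx 24.331$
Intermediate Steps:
$r{\left(L \right)} = 7 L^{2} + 35 L$ ($r{\left(L \right)} = 7 \left(\left(L^{2} + 4 L\right) + L\right) = 7 \left(L^{2} + 5 L\right) = 7 L^{2} + 35 L$)
$\sqrt{572 + y{\left(r{\left(4 \right)} \right)}} = \sqrt{572 + 20} = \sqrt{592} = 4 \sqrt{37}$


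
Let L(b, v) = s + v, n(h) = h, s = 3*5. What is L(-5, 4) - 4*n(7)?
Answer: -9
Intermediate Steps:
s = 15
L(b, v) = 15 + v
L(-5, 4) - 4*n(7) = (15 + 4) - 4*7 = 19 - 28 = -9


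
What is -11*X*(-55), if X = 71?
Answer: 42955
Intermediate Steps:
-11*X*(-55) = -11*71*(-55) = -781*(-55) = 42955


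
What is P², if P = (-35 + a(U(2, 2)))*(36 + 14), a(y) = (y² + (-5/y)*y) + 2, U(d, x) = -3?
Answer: 2102500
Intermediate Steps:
a(y) = -3 + y² (a(y) = (y² - 5) + 2 = (-5 + y²) + 2 = -3 + y²)
P = -1450 (P = (-35 + (-3 + (-3)²))*(36 + 14) = (-35 + (-3 + 9))*50 = (-35 + 6)*50 = -29*50 = -1450)
P² = (-1450)² = 2102500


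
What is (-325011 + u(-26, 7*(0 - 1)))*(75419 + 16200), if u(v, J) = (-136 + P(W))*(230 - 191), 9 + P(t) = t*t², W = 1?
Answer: -30291715113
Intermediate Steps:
P(t) = -9 + t³ (P(t) = -9 + t*t² = -9 + t³)
u(v, J) = -5616 (u(v, J) = (-136 + (-9 + 1³))*(230 - 191) = (-136 + (-9 + 1))*39 = (-136 - 8)*39 = -144*39 = -5616)
(-325011 + u(-26, 7*(0 - 1)))*(75419 + 16200) = (-325011 - 5616)*(75419 + 16200) = -330627*91619 = -30291715113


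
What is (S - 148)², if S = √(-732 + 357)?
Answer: 21529 - 1480*I*√15 ≈ 21529.0 - 5732.0*I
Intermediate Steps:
S = 5*I*√15 (S = √(-375) = 5*I*√15 ≈ 19.365*I)
(S - 148)² = (5*I*√15 - 148)² = (-148 + 5*I*√15)²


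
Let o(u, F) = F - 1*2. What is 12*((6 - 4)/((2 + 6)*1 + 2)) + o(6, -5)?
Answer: -23/5 ≈ -4.6000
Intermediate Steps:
o(u, F) = -2 + F (o(u, F) = F - 2 = -2 + F)
12*((6 - 4)/((2 + 6)*1 + 2)) + o(6, -5) = 12*((6 - 4)/((2 + 6)*1 + 2)) + (-2 - 5) = 12*(2/(8*1 + 2)) - 7 = 12*(2/(8 + 2)) - 7 = 12*(2/10) - 7 = 12*(2*(⅒)) - 7 = 12*(⅕) - 7 = 12/5 - 7 = -23/5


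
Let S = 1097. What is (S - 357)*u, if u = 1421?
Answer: 1051540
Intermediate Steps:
(S - 357)*u = (1097 - 357)*1421 = 740*1421 = 1051540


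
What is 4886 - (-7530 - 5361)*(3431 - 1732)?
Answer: 21906695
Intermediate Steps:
4886 - (-7530 - 5361)*(3431 - 1732) = 4886 - (-12891)*1699 = 4886 - 1*(-21901809) = 4886 + 21901809 = 21906695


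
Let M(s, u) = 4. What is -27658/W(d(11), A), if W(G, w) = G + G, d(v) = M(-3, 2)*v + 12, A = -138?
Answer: -13829/56 ≈ -246.95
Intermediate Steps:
d(v) = 12 + 4*v (d(v) = 4*v + 12 = 12 + 4*v)
W(G, w) = 2*G
-27658/W(d(11), A) = -27658*1/(2*(12 + 4*11)) = -27658*1/(2*(12 + 44)) = -27658/(2*56) = -27658/112 = -27658*1/112 = -13829/56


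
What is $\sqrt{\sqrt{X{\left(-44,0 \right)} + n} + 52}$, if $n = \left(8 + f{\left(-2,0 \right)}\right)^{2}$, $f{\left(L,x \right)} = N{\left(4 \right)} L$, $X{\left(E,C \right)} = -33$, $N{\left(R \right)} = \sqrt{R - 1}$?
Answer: $\sqrt{52 + i \sqrt{-43 + 32 \sqrt{3}}} \approx 7.2152 + 0.24427 i$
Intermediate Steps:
$N{\left(R \right)} = \sqrt{-1 + R}$
$f{\left(L,x \right)} = L \sqrt{3}$ ($f{\left(L,x \right)} = \sqrt{-1 + 4} L = \sqrt{3} L = L \sqrt{3}$)
$n = \left(8 - 2 \sqrt{3}\right)^{2} \approx 20.574$
$\sqrt{\sqrt{X{\left(-44,0 \right)} + n} + 52} = \sqrt{\sqrt{-33 + \left(76 - 32 \sqrt{3}\right)} + 52} = \sqrt{\sqrt{43 - 32 \sqrt{3}} + 52} = \sqrt{52 + \sqrt{43 - 32 \sqrt{3}}}$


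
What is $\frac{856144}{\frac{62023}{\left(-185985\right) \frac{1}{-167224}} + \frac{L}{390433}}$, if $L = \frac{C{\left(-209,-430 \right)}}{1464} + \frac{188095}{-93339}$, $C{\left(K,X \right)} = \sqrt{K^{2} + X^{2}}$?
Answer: $\frac{6448371664838850251043965979204568025053486080}{420026509097217230954085478289645358305150299} - \frac{202296798192005636463729460771200 \sqrt{228581}}{420026509097217230954085478289645358305150299} \approx 15.352$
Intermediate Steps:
$L = - \frac{188095}{93339} + \frac{\sqrt{228581}}{1464}$ ($L = \frac{\sqrt{\left(-209\right)^{2} + \left(-430\right)^{2}}}{1464} + \frac{188095}{-93339} = \sqrt{43681 + 184900} \cdot \frac{1}{1464} + 188095 \left(- \frac{1}{93339}\right) = \sqrt{228581} \cdot \frac{1}{1464} - \frac{188095}{93339} = \frac{\sqrt{228581}}{1464} - \frac{188095}{93339} = - \frac{188095}{93339} + \frac{\sqrt{228581}}{1464} \approx -1.6886$)
$\frac{856144}{\frac{62023}{\left(-185985\right) \frac{1}{-167224}} + \frac{L}{390433}} = \frac{856144}{\frac{62023}{\left(-185985\right) \frac{1}{-167224}} + \frac{- \frac{188095}{93339} + \frac{\sqrt{228581}}{1464}}{390433}} = \frac{856144}{\frac{62023}{\left(-185985\right) \left(- \frac{1}{167224}\right)} + \left(- \frac{188095}{93339} + \frac{\sqrt{228581}}{1464}\right) \frac{1}{390433}} = \frac{856144}{\frac{62023}{\frac{185985}{167224}} - \left(\frac{188095}{36442625787} - \frac{\sqrt{228581}}{571593912}\right)} = \frac{856144}{62023 \cdot \frac{167224}{185985} - \left(\frac{188095}{36442625787} - \frac{\sqrt{228581}}{571593912}\right)} = \frac{856144}{\frac{10371734152}{185985} - \left(\frac{188095}{36442625787} - \frac{\sqrt{228581}}{571593912}\right)} = \frac{856144}{\frac{41997025158733436561}{753086861888355} + \frac{\sqrt{228581}}{571593912}}$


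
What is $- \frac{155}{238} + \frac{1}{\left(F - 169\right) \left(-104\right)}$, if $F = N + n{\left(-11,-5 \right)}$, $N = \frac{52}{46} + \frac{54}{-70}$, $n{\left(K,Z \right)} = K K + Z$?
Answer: $- \frac{341454765}{524445376} \approx -0.65108$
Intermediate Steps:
$n{\left(K,Z \right)} = Z + K^{2}$ ($n{\left(K,Z \right)} = K^{2} + Z = Z + K^{2}$)
$N = \frac{289}{805}$ ($N = 52 \cdot \frac{1}{46} + 54 \left(- \frac{1}{70}\right) = \frac{26}{23} - \frac{27}{35} = \frac{289}{805} \approx 0.35901$)
$F = \frac{93669}{805}$ ($F = \frac{289}{805} - \left(5 - \left(-11\right)^{2}\right) = \frac{289}{805} + \left(-5 + 121\right) = \frac{289}{805} + 116 = \frac{93669}{805} \approx 116.36$)
$- \frac{155}{238} + \frac{1}{\left(F - 169\right) \left(-104\right)} = - \frac{155}{238} + \frac{1}{\left(\frac{93669}{805} - 169\right) \left(-104\right)} = \left(-155\right) \frac{1}{238} + \frac{1}{- \frac{42376}{805}} \left(- \frac{1}{104}\right) = - \frac{155}{238} - - \frac{805}{4407104} = - \frac{155}{238} + \frac{805}{4407104} = - \frac{341454765}{524445376}$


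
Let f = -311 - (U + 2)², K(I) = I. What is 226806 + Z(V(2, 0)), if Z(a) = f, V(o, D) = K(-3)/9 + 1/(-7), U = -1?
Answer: 226494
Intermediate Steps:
V(o, D) = -10/21 (V(o, D) = -3/9 + 1/(-7) = -3*⅑ + 1*(-⅐) = -⅓ - ⅐ = -10/21)
f = -312 (f = -311 - (-1 + 2)² = -311 - 1*1² = -311 - 1*1 = -311 - 1 = -312)
Z(a) = -312
226806 + Z(V(2, 0)) = 226806 - 312 = 226494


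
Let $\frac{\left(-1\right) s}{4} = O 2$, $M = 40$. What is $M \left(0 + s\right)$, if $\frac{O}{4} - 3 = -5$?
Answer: $2560$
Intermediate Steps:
$O = -8$ ($O = 12 + 4 \left(-5\right) = 12 - 20 = -8$)
$s = 64$ ($s = - 4 \left(\left(-8\right) 2\right) = \left(-4\right) \left(-16\right) = 64$)
$M \left(0 + s\right) = 40 \left(0 + 64\right) = 40 \cdot 64 = 2560$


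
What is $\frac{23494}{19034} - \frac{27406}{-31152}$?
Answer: $\frac{313382723}{148236792} \approx 2.1141$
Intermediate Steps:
$\frac{23494}{19034} - \frac{27406}{-31152} = 23494 \cdot \frac{1}{19034} - - \frac{13703}{15576} = \frac{11747}{9517} + \frac{13703}{15576} = \frac{313382723}{148236792}$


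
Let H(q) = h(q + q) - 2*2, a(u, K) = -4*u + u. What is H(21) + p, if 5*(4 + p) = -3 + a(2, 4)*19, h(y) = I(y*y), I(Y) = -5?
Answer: -182/5 ≈ -36.400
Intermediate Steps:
h(y) = -5
a(u, K) = -3*u
H(q) = -9 (H(q) = -5 - 2*2 = -5 - 4 = -9)
p = -137/5 (p = -4 + (-3 - 3*2*19)/5 = -4 + (-3 - 6*19)/5 = -4 + (-3 - 114)/5 = -4 + (1/5)*(-117) = -4 - 117/5 = -137/5 ≈ -27.400)
H(21) + p = -9 - 137/5 = -182/5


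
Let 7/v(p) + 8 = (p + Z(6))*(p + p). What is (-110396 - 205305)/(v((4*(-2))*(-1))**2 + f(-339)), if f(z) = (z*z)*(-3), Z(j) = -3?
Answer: 1636593984/1787251343 ≈ 0.91570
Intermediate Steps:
f(z) = -3*z**2 (f(z) = z**2*(-3) = -3*z**2)
v(p) = 7/(-8 + 2*p*(-3 + p)) (v(p) = 7/(-8 + (p - 3)*(p + p)) = 7/(-8 + (-3 + p)*(2*p)) = 7/(-8 + 2*p*(-3 + p)))
(-110396 - 205305)/(v((4*(-2))*(-1))**2 + f(-339)) = (-110396 - 205305)/((7/(2*(-4 + ((4*(-2))*(-1))**2 - 3*4*(-2)*(-1))))**2 - 3*(-339)**2) = -315701/((7/(2*(-4 + (-8*(-1))**2 - (-24)*(-1))))**2 - 3*114921) = -315701/((7/(2*(-4 + 8**2 - 3*8)))**2 - 344763) = -315701/((7/(2*(-4 + 64 - 24)))**2 - 344763) = -315701/(((7/2)/36)**2 - 344763) = -315701/(((7/2)*(1/36))**2 - 344763) = -315701/((7/72)**2 - 344763) = -315701/(49/5184 - 344763) = -315701/(-1787251343/5184) = -315701*(-5184/1787251343) = 1636593984/1787251343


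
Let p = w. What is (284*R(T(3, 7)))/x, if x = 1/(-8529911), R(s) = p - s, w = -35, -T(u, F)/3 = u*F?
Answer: -67829852272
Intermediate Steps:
T(u, F) = -3*F*u (T(u, F) = -3*u*F = -3*F*u)
p = -35
R(s) = -35 - s
x = -1/8529911 ≈ -1.1723e-7
(284*R(T(3, 7)))/x = (284*(-35 - (-3)*7*3))/(-1/8529911) = (284*(-35 - 1*(-63)))*(-8529911) = (284*(-35 + 63))*(-8529911) = (284*28)*(-8529911) = 7952*(-8529911) = -67829852272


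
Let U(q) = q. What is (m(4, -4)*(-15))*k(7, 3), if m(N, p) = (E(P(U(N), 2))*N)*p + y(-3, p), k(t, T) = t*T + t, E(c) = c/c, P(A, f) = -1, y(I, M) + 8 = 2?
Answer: 9240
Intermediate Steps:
y(I, M) = -6 (y(I, M) = -8 + 2 = -6)
E(c) = 1
k(t, T) = t + T*t (k(t, T) = T*t + t = t + T*t)
m(N, p) = -6 + N*p (m(N, p) = (1*N)*p - 6 = N*p - 6 = -6 + N*p)
(m(4, -4)*(-15))*k(7, 3) = ((-6 + 4*(-4))*(-15))*(7*(1 + 3)) = ((-6 - 16)*(-15))*(7*4) = -22*(-15)*28 = 330*28 = 9240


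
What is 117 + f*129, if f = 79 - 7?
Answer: 9405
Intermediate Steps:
f = 72
117 + f*129 = 117 + 72*129 = 117 + 9288 = 9405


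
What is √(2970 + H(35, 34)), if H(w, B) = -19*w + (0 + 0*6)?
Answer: √2305 ≈ 48.010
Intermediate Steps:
H(w, B) = -19*w (H(w, B) = -19*w + (0 + 0) = -19*w + 0 = -19*w)
√(2970 + H(35, 34)) = √(2970 - 19*35) = √(2970 - 665) = √2305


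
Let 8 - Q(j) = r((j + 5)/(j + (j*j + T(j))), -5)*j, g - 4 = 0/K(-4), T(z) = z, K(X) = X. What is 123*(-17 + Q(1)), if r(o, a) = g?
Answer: -1599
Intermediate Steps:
g = 4 (g = 4 + 0/(-4) = 4 + 0*(-1/4) = 4 + 0 = 4)
r(o, a) = 4
Q(j) = 8 - 4*j
123*(-17 + Q(1)) = 123*(-17 + (8 - 4*1)) = 123*(-17 + (8 - 4)) = 123*(-17 + 4) = 123*(-13) = -1599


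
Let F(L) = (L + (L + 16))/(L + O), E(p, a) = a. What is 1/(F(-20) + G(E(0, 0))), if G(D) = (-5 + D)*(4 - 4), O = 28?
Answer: -⅓ ≈ -0.33333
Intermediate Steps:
G(D) = 0 (G(D) = (-5 + D)*0 = 0)
F(L) = (16 + 2*L)/(28 + L) (F(L) = (L + (L + 16))/(L + 28) = (L + (16 + L))/(28 + L) = (16 + 2*L)/(28 + L))
1/(F(-20) + G(E(0, 0))) = 1/(2*(8 - 20)/(28 - 20) + 0) = 1/(2*(-12)/8 + 0) = 1/(2*(⅛)*(-12) + 0) = 1/(-3 + 0) = 1/(-3) = -⅓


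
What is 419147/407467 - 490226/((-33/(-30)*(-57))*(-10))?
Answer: -18135282943/23225619 ≈ -780.83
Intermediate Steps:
419147/407467 - 490226/((-33/(-30)*(-57))*(-10)) = 419147*(1/407467) - 490226/((-33*(-1/30)*(-57))*(-10)) = 419147/407467 - 490226/(((11/10)*(-57))*(-10)) = 419147/407467 - 490226/((-627/10*(-10))) = 419147/407467 - 490226/627 = 419147/407467 - 490226*1/627 = 419147/407467 - 44566/57 = -18135282943/23225619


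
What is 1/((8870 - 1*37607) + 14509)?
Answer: -1/14228 ≈ -7.0284e-5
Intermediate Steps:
1/((8870 - 1*37607) + 14509) = 1/((8870 - 37607) + 14509) = 1/(-28737 + 14509) = 1/(-14228) = -1/14228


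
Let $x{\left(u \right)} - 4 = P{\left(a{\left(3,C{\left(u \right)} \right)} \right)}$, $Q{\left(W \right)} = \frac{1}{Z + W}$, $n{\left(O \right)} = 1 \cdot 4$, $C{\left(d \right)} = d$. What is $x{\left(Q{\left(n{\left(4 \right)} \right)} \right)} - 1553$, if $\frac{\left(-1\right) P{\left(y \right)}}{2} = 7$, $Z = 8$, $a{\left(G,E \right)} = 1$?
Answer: $-1563$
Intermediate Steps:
$n{\left(O \right)} = 4$
$P{\left(y \right)} = -14$ ($P{\left(y \right)} = \left(-2\right) 7 = -14$)
$Q{\left(W \right)} = \frac{1}{8 + W}$
$x{\left(u \right)} = -10$ ($x{\left(u \right)} = 4 - 14 = -10$)
$x{\left(Q{\left(n{\left(4 \right)} \right)} \right)} - 1553 = -10 - 1553 = -1563$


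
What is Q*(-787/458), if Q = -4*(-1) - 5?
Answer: 787/458 ≈ 1.7183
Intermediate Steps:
Q = -1 (Q = 4 - 5 = -1)
Q*(-787/458) = -(-787)/458 = -1*(-787/458) = 787/458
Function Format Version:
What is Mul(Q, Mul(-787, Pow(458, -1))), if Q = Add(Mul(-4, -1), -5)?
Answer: Rational(787, 458) ≈ 1.7183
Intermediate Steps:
Q = -1 (Q = Add(4, -5) = -1)
Mul(Q, Mul(-787, Pow(458, -1))) = Mul(-1, Mul(-787, Pow(458, -1))) = Mul(-1, Mul(-787, Rational(1, 458))) = Mul(-1, Rational(-787, 458)) = Rational(787, 458)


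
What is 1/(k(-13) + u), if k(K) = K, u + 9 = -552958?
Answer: -1/552980 ≈ -1.8084e-6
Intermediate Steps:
u = -552967 (u = -9 - 552958 = -552967)
1/(k(-13) + u) = 1/(-13 - 552967) = 1/(-552980) = -1/552980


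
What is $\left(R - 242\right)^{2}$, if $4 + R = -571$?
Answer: $667489$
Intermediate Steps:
$R = -575$ ($R = -4 - 571 = -575$)
$\left(R - 242\right)^{2} = \left(-575 - 242\right)^{2} = \left(-817\right)^{2} = 667489$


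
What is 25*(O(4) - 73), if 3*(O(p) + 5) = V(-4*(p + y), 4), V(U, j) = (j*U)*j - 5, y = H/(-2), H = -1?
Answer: -13175/3 ≈ -4391.7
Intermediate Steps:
y = 1/2 (y = -1/(-2) = -1*(-1/2) = 1/2 ≈ 0.50000)
V(U, j) = -5 + U*j**2 (V(U, j) = (U*j)*j - 5 = U*j**2 - 5 = -5 + U*j**2)
O(p) = -52/3 - 64*p/3 (O(p) = -5 + (-5 - 4*(p + 1/2)*4**2)/3 = -5 + (-5 - 4*(1/2 + p)*16)/3 = -5 + (-5 + (-2 - 4*p)*16)/3 = -5 + (-5 + (-32 - 64*p))/3 = -5 + (-37 - 64*p)/3 = -5 + (-37/3 - 64*p/3) = -52/3 - 64*p/3)
25*(O(4) - 73) = 25*((-52/3 - 64/3*4) - 73) = 25*((-52/3 - 256/3) - 73) = 25*(-308/3 - 73) = 25*(-527/3) = -13175/3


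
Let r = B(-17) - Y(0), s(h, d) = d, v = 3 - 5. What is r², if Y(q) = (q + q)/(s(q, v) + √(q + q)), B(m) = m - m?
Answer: 0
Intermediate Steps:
v = -2
B(m) = 0
Y(q) = 2*q/(-2 + √2*√q) (Y(q) = (q + q)/(-2 + √(q + q)) = (2*q)/(-2 + √(2*q)) = (2*q)/(-2 + √2*√q) = 2*q/(-2 + √2*√q))
r = 0 (r = 0 - 2*0/(-2 + √2*√0) = 0 - 2*0/(-2 + √2*0) = 0 - 2*0/(-2 + 0) = 0 - 2*0/(-2) = 0 - 2*0*(-1)/2 = 0 - 1*0 = 0 + 0 = 0)
r² = 0² = 0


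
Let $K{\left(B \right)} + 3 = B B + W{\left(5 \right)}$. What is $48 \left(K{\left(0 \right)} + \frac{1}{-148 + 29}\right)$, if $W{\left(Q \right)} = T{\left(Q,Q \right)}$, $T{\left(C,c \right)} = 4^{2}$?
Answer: $\frac{74208}{119} \approx 623.6$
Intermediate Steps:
$T{\left(C,c \right)} = 16$
$W{\left(Q \right)} = 16$
$K{\left(B \right)} = 13 + B^{2}$ ($K{\left(B \right)} = -3 + \left(B B + 16\right) = -3 + \left(B^{2} + 16\right) = -3 + \left(16 + B^{2}\right) = 13 + B^{2}$)
$48 \left(K{\left(0 \right)} + \frac{1}{-148 + 29}\right) = 48 \left(\left(13 + 0^{2}\right) + \frac{1}{-148 + 29}\right) = 48 \left(\left(13 + 0\right) + \frac{1}{-119}\right) = 48 \left(13 - \frac{1}{119}\right) = 48 \cdot \frac{1546}{119} = \frac{74208}{119}$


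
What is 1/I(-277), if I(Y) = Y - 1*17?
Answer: -1/294 ≈ -0.0034014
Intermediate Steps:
I(Y) = -17 + Y (I(Y) = Y - 17 = -17 + Y)
1/I(-277) = 1/(-17 - 277) = 1/(-294) = -1/294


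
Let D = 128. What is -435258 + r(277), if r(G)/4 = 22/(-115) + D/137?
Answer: -6857442966/15755 ≈ -4.3526e+5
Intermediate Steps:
r(G) = 46824/15755 (r(G) = 4*(22/(-115) + 128/137) = 4*(22*(-1/115) + 128*(1/137)) = 4*(-22/115 + 128/137) = 4*(11706/15755) = 46824/15755)
-435258 + r(277) = -435258 + 46824/15755 = -6857442966/15755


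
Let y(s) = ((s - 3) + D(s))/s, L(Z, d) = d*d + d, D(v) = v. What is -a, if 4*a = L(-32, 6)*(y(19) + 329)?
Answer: -66003/19 ≈ -3473.8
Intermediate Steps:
L(Z, d) = d + d**2 (L(Z, d) = d**2 + d = d + d**2)
y(s) = (-3 + 2*s)/s (y(s) = ((s - 3) + s)/s = ((-3 + s) + s)/s = (-3 + 2*s)/s)
a = 66003/19 (a = ((6*(1 + 6))*((2 - 3/19) + 329))/4 = ((6*7)*((2 - 3*1/19) + 329))/4 = (42*((2 - 3/19) + 329))/4 = (42*(35/19 + 329))/4 = (42*(6286/19))/4 = (1/4)*(264012/19) = 66003/19 ≈ 3473.8)
-a = -1*66003/19 = -66003/19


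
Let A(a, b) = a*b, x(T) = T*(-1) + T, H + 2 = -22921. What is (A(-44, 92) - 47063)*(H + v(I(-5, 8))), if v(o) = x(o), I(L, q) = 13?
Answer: 1171617453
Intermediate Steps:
H = -22923 (H = -2 - 22921 = -22923)
x(T) = 0 (x(T) = -T + T = 0)
v(o) = 0
(A(-44, 92) - 47063)*(H + v(I(-5, 8))) = (-44*92 - 47063)*(-22923 + 0) = (-4048 - 47063)*(-22923) = -51111*(-22923) = 1171617453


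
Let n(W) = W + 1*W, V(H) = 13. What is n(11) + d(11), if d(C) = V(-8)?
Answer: 35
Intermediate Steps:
d(C) = 13
n(W) = 2*W (n(W) = W + W = 2*W)
n(11) + d(11) = 2*11 + 13 = 22 + 13 = 35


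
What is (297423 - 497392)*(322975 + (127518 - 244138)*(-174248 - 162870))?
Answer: -7861786061251815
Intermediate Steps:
(297423 - 497392)*(322975 + (127518 - 244138)*(-174248 - 162870)) = -199969*(322975 - 116620*(-337118)) = -199969*(322975 + 39314701160) = -199969*39315024135 = -7861786061251815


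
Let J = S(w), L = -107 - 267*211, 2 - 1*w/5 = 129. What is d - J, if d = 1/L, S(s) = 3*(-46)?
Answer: 7789271/56444 ≈ 138.00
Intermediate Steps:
w = -635 (w = 10 - 5*129 = 10 - 645 = -635)
L = -56444 (L = -107 - 56337 = -56444)
S(s) = -138
J = -138
d = -1/56444 (d = 1/(-56444) = -1/56444 ≈ -1.7717e-5)
d - J = -1/56444 - 1*(-138) = -1/56444 + 138 = 7789271/56444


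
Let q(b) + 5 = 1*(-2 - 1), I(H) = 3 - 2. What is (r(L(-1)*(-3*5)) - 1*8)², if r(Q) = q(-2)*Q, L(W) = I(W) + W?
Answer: 64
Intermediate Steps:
I(H) = 1
q(b) = -8 (q(b) = -5 + 1*(-2 - 1) = -5 + 1*(-3) = -5 - 3 = -8)
L(W) = 1 + W
r(Q) = -8*Q
(r(L(-1)*(-3*5)) - 1*8)² = (-8*(1 - 1)*(-3*5) - 1*8)² = (-0*(-15) - 8)² = (-8*0 - 8)² = (0 - 8)² = (-8)² = 64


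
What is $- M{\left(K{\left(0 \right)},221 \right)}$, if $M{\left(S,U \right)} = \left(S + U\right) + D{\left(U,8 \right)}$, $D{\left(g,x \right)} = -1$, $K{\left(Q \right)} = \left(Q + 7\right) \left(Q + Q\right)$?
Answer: $-220$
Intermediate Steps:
$K{\left(Q \right)} = 2 Q \left(7 + Q\right)$ ($K{\left(Q \right)} = \left(7 + Q\right) 2 Q = 2 Q \left(7 + Q\right)$)
$M{\left(S,U \right)} = -1 + S + U$ ($M{\left(S,U \right)} = \left(S + U\right) - 1 = -1 + S + U$)
$- M{\left(K{\left(0 \right)},221 \right)} = - (-1 + 2 \cdot 0 \left(7 + 0\right) + 221) = - (-1 + 2 \cdot 0 \cdot 7 + 221) = - (-1 + 0 + 221) = \left(-1\right) 220 = -220$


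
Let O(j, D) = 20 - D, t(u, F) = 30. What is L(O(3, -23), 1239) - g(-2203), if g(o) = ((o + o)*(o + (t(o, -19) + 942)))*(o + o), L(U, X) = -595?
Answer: 23897200521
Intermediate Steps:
g(o) = 4*o²*(972 + o) (g(o) = ((o + o)*(o + (30 + 942)))*(o + o) = ((2*o)*(o + 972))*(2*o) = ((2*o)*(972 + o))*(2*o) = (2*o*(972 + o))*(2*o) = 4*o²*(972 + o))
L(O(3, -23), 1239) - g(-2203) = -595 - 4*(-2203)²*(972 - 2203) = -595 - 4*4853209*(-1231) = -595 - 1*(-23897201116) = -595 + 23897201116 = 23897200521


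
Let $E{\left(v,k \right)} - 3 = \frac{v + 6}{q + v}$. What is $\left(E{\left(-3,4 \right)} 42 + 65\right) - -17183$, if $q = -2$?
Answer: $\frac{86744}{5} \approx 17349.0$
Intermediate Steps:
$E{\left(v,k \right)} = 3 + \frac{6 + v}{-2 + v}$ ($E{\left(v,k \right)} = 3 + \frac{v + 6}{-2 + v} = 3 + \frac{6 + v}{-2 + v}$)
$\left(E{\left(-3,4 \right)} 42 + 65\right) - -17183 = \left(4 \left(-3\right) \frac{1}{-2 - 3} \cdot 42 + 65\right) - -17183 = \left(4 \left(-3\right) \frac{1}{-5} \cdot 42 + 65\right) + 17183 = \left(4 \left(-3\right) \left(- \frac{1}{5}\right) 42 + 65\right) + 17183 = \left(\frac{12}{5} \cdot 42 + 65\right) + 17183 = \left(\frac{504}{5} + 65\right) + 17183 = \frac{829}{5} + 17183 = \frac{86744}{5}$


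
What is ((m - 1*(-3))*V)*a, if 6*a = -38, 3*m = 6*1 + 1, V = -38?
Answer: 11552/9 ≈ 1283.6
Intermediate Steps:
m = 7/3 (m = (6*1 + 1)/3 = (6 + 1)/3 = (⅓)*7 = 7/3 ≈ 2.3333)
a = -19/3 (a = (⅙)*(-38) = -19/3 ≈ -6.3333)
((m - 1*(-3))*V)*a = ((7/3 - 1*(-3))*(-38))*(-19/3) = ((7/3 + 3)*(-38))*(-19/3) = ((16/3)*(-38))*(-19/3) = -608/3*(-19/3) = 11552/9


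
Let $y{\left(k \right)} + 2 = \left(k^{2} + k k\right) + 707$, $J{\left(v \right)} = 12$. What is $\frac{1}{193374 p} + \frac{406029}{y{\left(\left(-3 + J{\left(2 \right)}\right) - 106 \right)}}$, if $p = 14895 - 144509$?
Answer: $\frac{10176701775547921}{489324035387628} \approx 20.797$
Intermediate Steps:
$p = -129614$
$y{\left(k \right)} = 705 + 2 k^{2}$ ($y{\left(k \right)} = -2 + \left(\left(k^{2} + k k\right) + 707\right) = -2 + \left(\left(k^{2} + k^{2}\right) + 707\right) = -2 + \left(2 k^{2} + 707\right) = -2 + \left(707 + 2 k^{2}\right) = 705 + 2 k^{2}$)
$\frac{1}{193374 p} + \frac{406029}{y{\left(\left(-3 + J{\left(2 \right)}\right) - 106 \right)}} = \frac{1}{193374 \left(-129614\right)} + \frac{406029}{705 + 2 \left(\left(-3 + 12\right) - 106\right)^{2}} = \frac{1}{193374} \left(- \frac{1}{129614}\right) + \frac{406029}{705 + 2 \left(9 - 106\right)^{2}} = - \frac{1}{25063977636} + \frac{406029}{705 + 2 \left(-97\right)^{2}} = - \frac{1}{25063977636} + \frac{406029}{705 + 2 \cdot 9409} = - \frac{1}{25063977636} + \frac{406029}{705 + 18818} = - \frac{1}{25063977636} + \frac{406029}{19523} = \frac{10176701775547921}{489324035387628}$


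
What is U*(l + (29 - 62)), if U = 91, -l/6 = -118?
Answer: 61425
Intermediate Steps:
l = 708 (l = -6*(-118) = 708)
U*(l + (29 - 62)) = 91*(708 + (29 - 62)) = 91*(708 - 33) = 91*675 = 61425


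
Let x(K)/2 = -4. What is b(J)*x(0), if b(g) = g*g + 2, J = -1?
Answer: -24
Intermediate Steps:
b(g) = 2 + g**2 (b(g) = g**2 + 2 = 2 + g**2)
x(K) = -8 (x(K) = 2*(-4) = -8)
b(J)*x(0) = (2 + (-1)**2)*(-8) = (2 + 1)*(-8) = 3*(-8) = -24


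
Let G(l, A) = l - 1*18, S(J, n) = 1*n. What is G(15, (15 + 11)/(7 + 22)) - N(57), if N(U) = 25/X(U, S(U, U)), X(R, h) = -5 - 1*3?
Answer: ⅛ ≈ 0.12500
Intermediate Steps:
S(J, n) = n
G(l, A) = -18 + l (G(l, A) = l - 18 = -18 + l)
X(R, h) = -8 (X(R, h) = -5 - 3 = -8)
N(U) = -25/8 (N(U) = 25/(-8) = 25*(-⅛) = -25/8)
G(15, (15 + 11)/(7 + 22)) - N(57) = (-18 + 15) - 1*(-25/8) = -3 + 25/8 = ⅛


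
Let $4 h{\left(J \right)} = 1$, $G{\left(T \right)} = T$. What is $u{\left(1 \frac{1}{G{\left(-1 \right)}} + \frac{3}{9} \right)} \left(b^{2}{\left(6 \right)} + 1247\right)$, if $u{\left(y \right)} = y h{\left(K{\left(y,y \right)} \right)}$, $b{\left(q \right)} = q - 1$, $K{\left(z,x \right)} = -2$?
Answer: $-212$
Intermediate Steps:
$b{\left(q \right)} = -1 + q$ ($b{\left(q \right)} = q - 1 = -1 + q$)
$h{\left(J \right)} = \frac{1}{4}$ ($h{\left(J \right)} = \frac{1}{4} \cdot 1 = \frac{1}{4}$)
$u{\left(y \right)} = \frac{y}{4}$ ($u{\left(y \right)} = y \frac{1}{4} = \frac{y}{4}$)
$u{\left(1 \frac{1}{G{\left(-1 \right)}} + \frac{3}{9} \right)} \left(b^{2}{\left(6 \right)} + 1247\right) = \frac{1 \frac{1}{-1} + \frac{3}{9}}{4} \left(\left(-1 + 6\right)^{2} + 1247\right) = \frac{1 \left(-1\right) + 3 \cdot \frac{1}{9}}{4} \left(5^{2} + 1247\right) = \frac{-1 + \frac{1}{3}}{4} \left(25 + 1247\right) = \frac{1}{4} \left(- \frac{2}{3}\right) 1272 = \left(- \frac{1}{6}\right) 1272 = -212$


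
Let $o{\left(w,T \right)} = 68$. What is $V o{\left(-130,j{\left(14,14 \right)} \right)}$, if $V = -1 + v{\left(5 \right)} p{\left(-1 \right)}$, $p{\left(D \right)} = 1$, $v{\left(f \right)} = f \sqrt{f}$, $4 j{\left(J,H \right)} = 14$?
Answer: $-68 + 340 \sqrt{5} \approx 692.26$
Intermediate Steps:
$j{\left(J,H \right)} = \frac{7}{2}$ ($j{\left(J,H \right)} = \frac{1}{4} \cdot 14 = \frac{7}{2}$)
$v{\left(f \right)} = f^{\frac{3}{2}}$
$V = -1 + 5 \sqrt{5}$ ($V = -1 + 5^{\frac{3}{2}} \cdot 1 = -1 + 5 \sqrt{5} \cdot 1 = -1 + 5 \sqrt{5} \approx 10.18$)
$V o{\left(-130,j{\left(14,14 \right)} \right)} = \left(-1 + 5 \sqrt{5}\right) 68 = -68 + 340 \sqrt{5}$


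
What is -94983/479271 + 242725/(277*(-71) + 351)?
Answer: -39388581701/3085866212 ≈ -12.764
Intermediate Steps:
-94983/479271 + 242725/(277*(-71) + 351) = -94983*1/479271 + 242725/(-19667 + 351) = -31661/159757 + 242725/(-19316) = -31661/159757 + 242725*(-1/19316) = -31661/159757 - 242725/19316 = -39388581701/3085866212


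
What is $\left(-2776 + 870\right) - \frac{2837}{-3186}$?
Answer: $- \frac{6069679}{3186} \approx -1905.1$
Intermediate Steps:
$\left(-2776 + 870\right) - \frac{2837}{-3186} = -1906 - - \frac{2837}{3186} = -1906 + \frac{2837}{3186} = - \frac{6069679}{3186}$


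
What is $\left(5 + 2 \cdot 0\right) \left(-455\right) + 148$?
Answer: $-2127$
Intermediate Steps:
$\left(5 + 2 \cdot 0\right) \left(-455\right) + 148 = \left(5 + 0\right) \left(-455\right) + 148 = 5 \left(-455\right) + 148 = -2275 + 148 = -2127$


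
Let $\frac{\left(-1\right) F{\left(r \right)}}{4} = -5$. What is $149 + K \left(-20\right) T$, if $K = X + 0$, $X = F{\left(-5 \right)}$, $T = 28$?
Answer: $-11051$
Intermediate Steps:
$F{\left(r \right)} = 20$ ($F{\left(r \right)} = \left(-4\right) \left(-5\right) = 20$)
$X = 20$
$K = 20$ ($K = 20 + 0 = 20$)
$149 + K \left(-20\right) T = 149 + 20 \left(-20\right) 28 = 149 - 11200 = -11051$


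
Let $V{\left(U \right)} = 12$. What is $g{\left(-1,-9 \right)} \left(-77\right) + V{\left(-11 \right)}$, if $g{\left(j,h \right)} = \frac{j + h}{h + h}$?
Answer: $- \frac{277}{9} \approx -30.778$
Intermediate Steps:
$g{\left(j,h \right)} = \frac{h + j}{2 h}$
$g{\left(-1,-9 \right)} \left(-77\right) + V{\left(-11 \right)} = \frac{-9 - 1}{2 \left(-9\right)} \left(-77\right) + 12 = \frac{1}{2} \left(- \frac{1}{9}\right) \left(-10\right) \left(-77\right) + 12 = \frac{5}{9} \left(-77\right) + 12 = - \frac{385}{9} + 12 = - \frac{277}{9}$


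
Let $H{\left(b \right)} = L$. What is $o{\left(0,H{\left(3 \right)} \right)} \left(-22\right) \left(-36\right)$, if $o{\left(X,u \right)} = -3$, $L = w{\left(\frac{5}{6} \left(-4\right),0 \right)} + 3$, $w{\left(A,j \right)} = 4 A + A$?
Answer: $-2376$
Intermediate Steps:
$w{\left(A,j \right)} = 5 A$
$L = - \frac{41}{3}$ ($L = 5 \cdot \frac{5}{6} \left(-4\right) + 3 = 5 \left(- \frac{10}{3}\right) + 3 = - \frac{50}{3} + 3 = - \frac{41}{3} \approx -13.667$)
$H{\left(b \right)} = - \frac{41}{3}$
$o{\left(0,H{\left(3 \right)} \right)} \left(-22\right) \left(-36\right) = \left(-3\right) \left(-22\right) \left(-36\right) = 66 \left(-36\right) = -2376$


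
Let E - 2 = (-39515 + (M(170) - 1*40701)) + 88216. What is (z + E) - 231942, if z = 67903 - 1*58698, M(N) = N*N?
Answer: -185835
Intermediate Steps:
M(N) = N²
E = 36902 (E = 2 + ((-39515 + (170² - 1*40701)) + 88216) = 2 + ((-39515 + (28900 - 40701)) + 88216) = 2 + ((-39515 - 11801) + 88216) = 2 + (-51316 + 88216) = 2 + 36900 = 36902)
z = 9205 (z = 67903 - 58698 = 9205)
(z + E) - 231942 = (9205 + 36902) - 231942 = 46107 - 231942 = -185835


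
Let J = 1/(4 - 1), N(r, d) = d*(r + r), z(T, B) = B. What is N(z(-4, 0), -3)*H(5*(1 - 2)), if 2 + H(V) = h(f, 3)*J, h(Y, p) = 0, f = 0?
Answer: 0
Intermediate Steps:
N(r, d) = 2*d*r (N(r, d) = d*(2*r) = 2*d*r)
J = 1/3 ≈ 0.33333
H(V) = -2 (H(V) = -2 + 0*(1/3) = -2 + 0 = -2)
N(z(-4, 0), -3)*H(5*(1 - 2)) = (2*(-3)*0)*(-2) = 0*(-2) = 0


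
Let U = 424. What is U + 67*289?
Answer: 19787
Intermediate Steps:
U + 67*289 = 424 + 67*289 = 424 + 19363 = 19787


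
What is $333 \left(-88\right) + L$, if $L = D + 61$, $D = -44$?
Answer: $-29287$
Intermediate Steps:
$L = 17$ ($L = -44 + 61 = 17$)
$333 \left(-88\right) + L = 333 \left(-88\right) + 17 = -29304 + 17 = -29287$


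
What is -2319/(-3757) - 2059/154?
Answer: -7378537/578578 ≈ -12.753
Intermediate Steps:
-2319/(-3757) - 2059/154 = -2319*(-1/3757) - 2059*1/154 = 2319/3757 - 2059/154 = -7378537/578578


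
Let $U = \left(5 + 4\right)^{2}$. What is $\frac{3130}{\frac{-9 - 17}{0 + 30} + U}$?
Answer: $\frac{23475}{601} \approx 39.06$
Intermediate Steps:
$U = 81$ ($U = 9^{2} = 81$)
$\frac{3130}{\frac{-9 - 17}{0 + 30} + U} = \frac{3130}{\frac{-9 - 17}{0 + 30} + 81} = \frac{3130}{- \frac{26}{30} + 81} = \frac{3130}{\left(-26\right) \frac{1}{30} + 81} = \frac{3130}{- \frac{13}{15} + 81} = \frac{3130}{\frac{1202}{15}} = 3130 \cdot \frac{15}{1202} = \frac{23475}{601}$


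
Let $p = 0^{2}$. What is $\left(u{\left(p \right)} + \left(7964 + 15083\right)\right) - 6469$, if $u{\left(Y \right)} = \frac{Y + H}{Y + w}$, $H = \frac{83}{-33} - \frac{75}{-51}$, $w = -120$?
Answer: $\frac{558015773}{33660} \approx 16578.0$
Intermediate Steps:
$p = 0$
$H = - \frac{586}{561}$ ($H = 83 \left(- \frac{1}{33}\right) - - \frac{25}{17} = - \frac{83}{33} + \frac{25}{17} = - \frac{586}{561} \approx -1.0446$)
$u{\left(Y \right)} = \frac{- \frac{586}{561} + Y}{-120 + Y}$ ($u{\left(Y \right)} = \frac{Y - \frac{586}{561}}{Y - 120} = \frac{- \frac{586}{561} + Y}{-120 + Y}$)
$\left(u{\left(p \right)} + \left(7964 + 15083\right)\right) - 6469 = \left(\frac{- \frac{586}{561} + 0}{-120 + 0} + \left(7964 + 15083\right)\right) - 6469 = \left(\frac{1}{-120} \left(- \frac{586}{561}\right) + 23047\right) - 6469 = \left(\left(- \frac{1}{120}\right) \left(- \frac{586}{561}\right) + 23047\right) - 6469 = \left(\frac{293}{33660} + 23047\right) - 6469 = \frac{775762313}{33660} - 6469 = \frac{558015773}{33660}$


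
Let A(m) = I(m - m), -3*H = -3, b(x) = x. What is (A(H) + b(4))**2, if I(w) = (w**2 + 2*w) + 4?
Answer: 64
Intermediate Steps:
I(w) = 4 + w**2 + 2*w
H = 1 (H = -1/3*(-3) = 1)
A(m) = 4 (A(m) = 4 + (m - m)**2 + 2*(m - m) = 4 + 0**2 + 2*0 = 4 + 0 + 0 = 4)
(A(H) + b(4))**2 = (4 + 4)**2 = 8**2 = 64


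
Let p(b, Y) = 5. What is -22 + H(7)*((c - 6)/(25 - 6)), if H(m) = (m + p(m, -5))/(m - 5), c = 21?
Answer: -328/19 ≈ -17.263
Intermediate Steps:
H(m) = (5 + m)/(-5 + m) (H(m) = (m + 5)/(m - 5) = (5 + m)/(-5 + m))
-22 + H(7)*((c - 6)/(25 - 6)) = -22 + ((5 + 7)/(-5 + 7))*((21 - 6)/(25 - 6)) = -22 + (12/2)*(15/19) = -22 + ((1/2)*12)*(15*(1/19)) = -22 + 6*(15/19) = -22 + 90/19 = -328/19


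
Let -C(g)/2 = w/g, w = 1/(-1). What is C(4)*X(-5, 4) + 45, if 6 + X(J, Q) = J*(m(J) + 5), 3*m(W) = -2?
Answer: 187/6 ≈ 31.167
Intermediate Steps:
m(W) = -⅔ (m(W) = (⅓)*(-2) = -⅔)
w = -1
X(J, Q) = -6 + 13*J/3 (X(J, Q) = -6 + J*(-⅔ + 5) = -6 + J*(13/3) = -6 + 13*J/3)
C(g) = 2/g (C(g) = -(-2)/g = 2/g)
C(4)*X(-5, 4) + 45 = (2/4)*(-6 + (13/3)*(-5)) + 45 = (2*(¼))*(-6 - 65/3) + 45 = (½)*(-83/3) + 45 = -83/6 + 45 = 187/6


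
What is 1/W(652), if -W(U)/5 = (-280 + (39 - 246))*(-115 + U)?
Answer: 1/1307595 ≈ 7.6476e-7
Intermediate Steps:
W(U) = -280025 + 2435*U (W(U) = -5*(-280 + (39 - 246))*(-115 + U) = -5*(-280 - 207)*(-115 + U) = -(-2435)*(-115 + U) = -5*(56005 - 487*U) = -280025 + 2435*U)
1/W(652) = 1/(-280025 + 2435*652) = 1/(-280025 + 1587620) = 1/1307595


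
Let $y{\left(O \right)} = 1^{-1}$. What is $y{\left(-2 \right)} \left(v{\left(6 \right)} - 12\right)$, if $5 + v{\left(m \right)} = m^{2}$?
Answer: $19$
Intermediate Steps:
$y{\left(O \right)} = 1$
$v{\left(m \right)} = -5 + m^{2}$
$y{\left(-2 \right)} \left(v{\left(6 \right)} - 12\right) = 1 \left(\left(-5 + 6^{2}\right) - 12\right) = 1 \left(\left(-5 + 36\right) - 12\right) = 1 \left(31 - 12\right) = 1 \cdot 19 = 19$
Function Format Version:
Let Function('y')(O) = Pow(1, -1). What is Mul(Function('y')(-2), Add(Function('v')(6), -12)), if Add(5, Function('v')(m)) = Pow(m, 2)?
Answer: 19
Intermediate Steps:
Function('y')(O) = 1
Function('v')(m) = Add(-5, Pow(m, 2))
Mul(Function('y')(-2), Add(Function('v')(6), -12)) = Mul(1, Add(Add(-5, Pow(6, 2)), -12)) = Mul(1, Add(Add(-5, 36), -12)) = Mul(1, Add(31, -12)) = Mul(1, 19) = 19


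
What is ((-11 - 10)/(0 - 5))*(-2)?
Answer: -42/5 ≈ -8.4000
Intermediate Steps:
((-11 - 10)/(0 - 5))*(-2) = -21/(-5)*(-2) = -21*(-1/5)*(-2) = (21/5)*(-2) = -42/5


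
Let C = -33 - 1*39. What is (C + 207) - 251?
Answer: -116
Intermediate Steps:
C = -72 (C = -33 - 39 = -72)
(C + 207) - 251 = (-72 + 207) - 251 = 135 - 251 = -116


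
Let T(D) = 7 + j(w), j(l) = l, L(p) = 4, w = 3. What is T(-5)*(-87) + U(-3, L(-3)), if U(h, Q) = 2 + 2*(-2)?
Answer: -872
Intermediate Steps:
U(h, Q) = -2 (U(h, Q) = 2 - 4 = -2)
T(D) = 10 (T(D) = 7 + 3 = 10)
T(-5)*(-87) + U(-3, L(-3)) = 10*(-87) - 2 = -870 - 2 = -872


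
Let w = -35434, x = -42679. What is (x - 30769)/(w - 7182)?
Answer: 9181/5327 ≈ 1.7235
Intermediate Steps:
(x - 30769)/(w - 7182) = (-42679 - 30769)/(-35434 - 7182) = -73448/(-42616) = -73448*(-1/42616) = 9181/5327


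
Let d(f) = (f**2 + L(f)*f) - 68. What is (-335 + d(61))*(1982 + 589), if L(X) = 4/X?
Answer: 8540862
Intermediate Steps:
d(f) = -64 + f**2 (d(f) = (f**2 + (4/f)*f) - 68 = (f**2 + 4) - 68 = (4 + f**2) - 68 = -64 + f**2)
(-335 + d(61))*(1982 + 589) = (-335 + (-64 + 61**2))*(1982 + 589) = (-335 + (-64 + 3721))*2571 = (-335 + 3657)*2571 = 3322*2571 = 8540862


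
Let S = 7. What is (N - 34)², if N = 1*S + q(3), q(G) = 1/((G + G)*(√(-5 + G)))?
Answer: (324 + I*√2)²/144 ≈ 728.99 + 6.364*I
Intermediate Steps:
q(G) = 1/(2*G*√(-5 + G)) (q(G) = 1/(((2*G))*√(-5 + G)) = (1/(2*G))/√(-5 + G) = 1/(2*G*√(-5 + G)))
N = 7 - I*√2/12 (N = 1*7 + (½)/(3*√(-5 + 3)) = 7 + (½)*(⅓)/√(-2) = 7 + (½)*(⅓)*(-I*√2/2) = 7 - I*√2/12 ≈ 7.0 - 0.11785*I)
(N - 34)² = ((7 - I*√2/12) - 34)² = (-27 - I*√2/12)²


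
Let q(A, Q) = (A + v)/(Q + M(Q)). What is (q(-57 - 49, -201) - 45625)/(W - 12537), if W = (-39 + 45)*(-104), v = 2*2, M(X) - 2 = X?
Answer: 9124949/2632200 ≈ 3.4667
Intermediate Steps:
M(X) = 2 + X
v = 4
q(A, Q) = (4 + A)/(2 + 2*Q) (q(A, Q) = (A + 4)/(Q + (2 + Q)) = (4 + A)/(2 + 2*Q))
W = -624 (W = 6*(-104) = -624)
(q(-57 - 49, -201) - 45625)/(W - 12537) = ((4 + (-57 - 49))/(2*(1 - 201)) - 45625)/(-624 - 12537) = ((½)*(4 - 106)/(-200) - 45625)/(-13161) = ((½)*(-1/200)*(-102) - 45625)*(-1/13161) = (51/200 - 45625)*(-1/13161) = -9124949/200*(-1/13161) = 9124949/2632200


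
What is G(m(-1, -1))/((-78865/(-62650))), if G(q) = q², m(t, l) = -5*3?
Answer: 2819250/15773 ≈ 178.74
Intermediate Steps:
m(t, l) = -15
G(m(-1, -1))/((-78865/(-62650))) = (-15)²/((-78865/(-62650))) = 225/((-78865*(-1/62650))) = 225/(15773/12530) = 225*(12530/15773) = 2819250/15773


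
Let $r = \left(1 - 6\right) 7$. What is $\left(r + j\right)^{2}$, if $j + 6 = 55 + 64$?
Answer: $6084$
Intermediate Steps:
$j = 113$ ($j = -6 + \left(55 + 64\right) = -6 + 119 = 113$)
$r = -35$ ($r = \left(-5\right) 7 = -35$)
$\left(r + j\right)^{2} = \left(-35 + 113\right)^{2} = 78^{2} = 6084$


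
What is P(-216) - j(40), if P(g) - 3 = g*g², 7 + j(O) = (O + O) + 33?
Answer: -10077799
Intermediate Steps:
j(O) = 26 + 2*O (j(O) = -7 + ((O + O) + 33) = -7 + (2*O + 33) = -7 + (33 + 2*O) = 26 + 2*O)
P(g) = 3 + g³ (P(g) = 3 + g*g² = 3 + g³)
P(-216) - j(40) = (3 + (-216)³) - (26 + 2*40) = (3 - 10077696) - (26 + 80) = -10077693 - 1*106 = -10077693 - 106 = -10077799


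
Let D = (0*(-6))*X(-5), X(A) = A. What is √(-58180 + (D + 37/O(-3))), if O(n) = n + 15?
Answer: I*√2094369/6 ≈ 241.2*I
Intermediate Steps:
O(n) = 15 + n
D = 0 (D = (0*(-6))*(-5) = 0*(-5) = 0)
√(-58180 + (D + 37/O(-3))) = √(-58180 + (0 + 37/(15 - 3))) = √(-58180 + (0 + 37/12)) = √(-58180 + 37/12) = √(-698123/12) = I*√2094369/6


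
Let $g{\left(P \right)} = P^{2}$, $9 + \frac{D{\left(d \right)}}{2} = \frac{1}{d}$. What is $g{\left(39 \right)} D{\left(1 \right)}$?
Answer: $-24336$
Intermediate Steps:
$D{\left(d \right)} = -18 + \frac{2}{d}$
$g{\left(39 \right)} D{\left(1 \right)} = 39^{2} \left(-18 + \frac{2}{1}\right) = 1521 \left(-18 + 2 \cdot 1\right) = 1521 \left(-18 + 2\right) = 1521 \left(-16\right) = -24336$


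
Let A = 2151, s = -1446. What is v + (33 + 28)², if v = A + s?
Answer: 4426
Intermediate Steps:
v = 705 (v = 2151 - 1446 = 705)
v + (33 + 28)² = 705 + (33 + 28)² = 705 + 61² = 705 + 3721 = 4426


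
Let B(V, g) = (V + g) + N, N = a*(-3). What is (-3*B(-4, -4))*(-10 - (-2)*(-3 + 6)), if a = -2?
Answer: -24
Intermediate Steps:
N = 6 (N = -2*(-3) = 6)
B(V, g) = 6 + V + g (B(V, g) = (V + g) + 6 = 6 + V + g)
(-3*B(-4, -4))*(-10 - (-2)*(-3 + 6)) = (-3*(6 - 4 - 4))*(-10 - (-2)*(-3 + 6)) = (-3*(-2))*(-10 - (-2)*3) = 6*(-10 - 1*(-6)) = 6*(-10 + 6) = 6*(-4) = -24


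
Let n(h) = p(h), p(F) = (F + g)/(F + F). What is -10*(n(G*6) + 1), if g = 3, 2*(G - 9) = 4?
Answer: -335/22 ≈ -15.227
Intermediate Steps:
G = 11 (G = 9 + (1/2)*4 = 9 + 2 = 11)
p(F) = (3 + F)/(2*F) (p(F) = (F + 3)/(F + F) = (3 + F)/((2*F)) = (3 + F)*(1/(2*F)) = (3 + F)/(2*F))
n(h) = (3 + h)/(2*h)
-10*(n(G*6) + 1) = -10*((3 + 11*6)/(2*((11*6))) + 1) = -10*((1/2)*(3 + 66)/66 + 1) = -10*((1/2)*(1/66)*69 + 1) = -10*(23/44 + 1) = -10*67/44 = -335/22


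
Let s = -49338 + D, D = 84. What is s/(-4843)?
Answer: 49254/4843 ≈ 10.170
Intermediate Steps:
s = -49254 (s = -49338 + 84 = -49254)
s/(-4843) = -49254/(-4843) = -49254*(-1/4843) = 49254/4843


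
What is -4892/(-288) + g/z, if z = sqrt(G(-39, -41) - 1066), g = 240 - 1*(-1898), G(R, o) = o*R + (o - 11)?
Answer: 1223/72 + 2138*sqrt(481)/481 ≈ 114.47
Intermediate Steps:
G(R, o) = -11 + o + R*o (G(R, o) = R*o + (-11 + o) = -11 + o + R*o)
g = 2138 (g = 240 + 1898 = 2138)
z = sqrt(481) (z = sqrt((-11 - 41 - 39*(-41)) - 1066) = sqrt((-11 - 41 + 1599) - 1066) = sqrt(1547 - 1066) = sqrt(481) ≈ 21.932)
-4892/(-288) + g/z = -4892/(-288) + 2138/(sqrt(481)) = -4892*(-1/288) + 2138*(sqrt(481)/481) = 1223/72 + 2138*sqrt(481)/481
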